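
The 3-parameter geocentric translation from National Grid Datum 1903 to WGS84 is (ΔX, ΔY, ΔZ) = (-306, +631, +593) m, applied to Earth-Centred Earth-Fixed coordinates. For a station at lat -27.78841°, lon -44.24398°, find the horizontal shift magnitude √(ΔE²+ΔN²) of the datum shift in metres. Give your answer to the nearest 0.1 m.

322.6 m

The local east axis at (φ, λ) is (−sin λ, cos λ, 0), so ΔE = −sin(-44.24398°)·(-306) + cos(-44.24398°)·631 = 238.53 m.
The local north axis is (−sin φ cos λ, −sin φ sin λ, cos φ), giving ΔN = -102.198 − 205.252 + 524.612 = 217.16 m.
Horizontal magnitude = √(ΔE² + ΔN²) = √(238.53² + 217.16²) = 322.58 m.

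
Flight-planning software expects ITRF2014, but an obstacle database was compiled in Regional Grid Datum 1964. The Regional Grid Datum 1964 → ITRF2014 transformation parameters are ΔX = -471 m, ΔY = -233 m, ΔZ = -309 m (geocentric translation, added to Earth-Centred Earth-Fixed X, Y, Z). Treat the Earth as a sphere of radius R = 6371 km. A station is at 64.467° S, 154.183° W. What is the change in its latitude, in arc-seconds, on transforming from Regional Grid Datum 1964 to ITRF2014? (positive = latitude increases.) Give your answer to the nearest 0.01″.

sin φ = -0.902337, cos φ = 0.431031, sin λ = -0.435498, cos λ = -0.900190.
North component: ΔN = −sin φ cos λ·ΔX − sin φ sin λ·ΔY + cos φ·ΔZ = −(-0.902337)(-0.900190)(-471) − (-0.902337)(-0.435498)(-233) + (0.431031)(-309) = 340.95 m.
1° of latitude spans πR/180 = 111195 m, so Δφ = 340.95 / 111195 × 3600 = 11.039″.

Δφ = 11.04″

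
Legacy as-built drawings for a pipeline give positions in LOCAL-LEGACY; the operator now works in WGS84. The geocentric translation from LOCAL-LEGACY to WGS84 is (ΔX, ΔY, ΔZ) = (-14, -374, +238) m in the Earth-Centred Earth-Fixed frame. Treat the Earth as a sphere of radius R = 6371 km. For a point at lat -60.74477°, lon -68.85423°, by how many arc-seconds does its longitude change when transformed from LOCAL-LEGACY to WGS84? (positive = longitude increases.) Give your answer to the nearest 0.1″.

Δλ = -9.8″

sin φ = -0.872451, cos φ = 0.488701, sin λ = -0.932666, cos λ = 0.360742.
East component: ΔE = −sin λ·ΔX + cos λ·ΔY = −(-0.932666)(-14) + (0.360742)(-374) = -147.97 m.
1° of latitude spans πR/180 = 111195 m; at latitude φ, 1° of longitude spans that × cos φ = 54341.1 m, so Δλ = -147.97 / 54341.1 × 3600 = -9.803″.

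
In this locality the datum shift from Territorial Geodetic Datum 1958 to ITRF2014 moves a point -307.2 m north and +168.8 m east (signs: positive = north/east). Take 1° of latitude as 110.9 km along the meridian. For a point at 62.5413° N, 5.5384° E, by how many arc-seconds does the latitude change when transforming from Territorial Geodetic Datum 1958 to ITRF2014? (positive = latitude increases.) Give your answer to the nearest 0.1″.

Δφ = -10.0″

1° of latitude = 110.9 km, so Δφ = -307.2 / 110900 = -0.0027701° = -9.972″.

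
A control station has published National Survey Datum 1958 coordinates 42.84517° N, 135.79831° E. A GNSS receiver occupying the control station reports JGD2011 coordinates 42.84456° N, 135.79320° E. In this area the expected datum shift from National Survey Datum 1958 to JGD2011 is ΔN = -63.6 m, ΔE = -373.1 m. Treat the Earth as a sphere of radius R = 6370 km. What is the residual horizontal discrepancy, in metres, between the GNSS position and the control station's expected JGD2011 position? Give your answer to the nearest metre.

Observed coordinate differences: Δφ = -0.00061°, Δλ = -0.00511°.
Converting to metres (1° lat = 111177 m, cos φ = 0.733194): observed ΔN = -67.8 m, observed ΔE = -416.5 m.
Subtracting the expected shift leaves a residual of -67.8 − (-63.6) = -4.2 m north and -416.5 − (-373.1) = -43.4 m east.
Residual distance = √((-4.2)² + (-43.4)²) = 43.6 m.

44 m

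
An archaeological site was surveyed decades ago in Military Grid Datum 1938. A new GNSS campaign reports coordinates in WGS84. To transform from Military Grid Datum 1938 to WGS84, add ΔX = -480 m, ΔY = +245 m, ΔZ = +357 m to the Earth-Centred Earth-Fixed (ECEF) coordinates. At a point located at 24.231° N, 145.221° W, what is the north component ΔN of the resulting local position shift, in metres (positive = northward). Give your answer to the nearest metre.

ΔN = 221 m

At φ = 24.231°, λ = -145.221°: sin φ = 0.410416, cos φ = 0.911898, sin λ = -0.570413, cos λ = -0.821358.
ΔN = −sin φ cos λ·ΔX − sin φ sin λ·ΔY + cos φ·ΔZ = −(0.410416)(-0.821358)(-480) − (0.410416)(-0.570413)(245) + (0.911898)(357) = 221.10 m.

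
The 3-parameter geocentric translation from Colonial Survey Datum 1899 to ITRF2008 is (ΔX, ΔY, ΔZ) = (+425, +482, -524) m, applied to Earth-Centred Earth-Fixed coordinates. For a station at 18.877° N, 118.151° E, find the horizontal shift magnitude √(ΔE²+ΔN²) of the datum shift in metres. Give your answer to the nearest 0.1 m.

At φ = 18.877°, λ = 118.151°: sin φ = 0.323538, cos φ = 0.946215, sin λ = 0.881707, cos λ = -0.471797.
ΔE = −sin λ·ΔX + cos λ·ΔY = −(0.881707)·(425) + (-0.471797)·(482) = -602.13 m.
ΔN = −sin φ cos λ·ΔX − sin φ sin λ·ΔY + cos φ·ΔZ = −(0.323538)(-0.471797)(425) − (0.323538)(0.881707)(482) + (0.946215)(-524) = -568.44 m.
Horizontal magnitude = √(ΔE² + ΔN²) = √((-602.13)² + (-568.44)²) = 828.06 m.

828.1 m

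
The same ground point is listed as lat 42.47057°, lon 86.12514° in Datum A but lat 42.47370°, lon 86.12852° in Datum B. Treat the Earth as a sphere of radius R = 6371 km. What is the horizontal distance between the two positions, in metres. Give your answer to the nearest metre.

Δφ = 42.47370° − 42.47057° = +0.00313°; Δλ = 86.12852° − 86.12514° = +0.00338°.
1° along a meridian = πR/180 = 111195 m.
ΔN = Δφ × 111195 = 348.0 m; ΔE = Δλ × 111195 × cos(42.47057°) = +0.00338 × 111195 × 0.737624 = 277.2 m.
Distance = √(ΔE² + ΔN²) = √(277.2² + 348.0²) = 445.0 m.

445 m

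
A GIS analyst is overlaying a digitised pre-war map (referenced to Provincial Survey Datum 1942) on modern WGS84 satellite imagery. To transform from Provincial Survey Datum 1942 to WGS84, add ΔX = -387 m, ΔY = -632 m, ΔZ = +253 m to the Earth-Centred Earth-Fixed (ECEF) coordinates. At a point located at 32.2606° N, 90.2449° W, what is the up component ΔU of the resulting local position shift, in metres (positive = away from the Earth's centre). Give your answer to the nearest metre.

At φ = 32.2606°, λ = -90.2449°: sin φ = 0.533771, cos φ = 0.845629, sin λ = -0.999991, cos λ = -0.004274.
ΔU = cos φ cos λ·ΔX + cos φ sin λ·ΔY + sin φ·ΔZ = (0.845629)(-0.004274)(-387) + (0.845629)(-0.999991)(-632) + (0.533771)(253) = 670.88 m.

ΔU = 671 m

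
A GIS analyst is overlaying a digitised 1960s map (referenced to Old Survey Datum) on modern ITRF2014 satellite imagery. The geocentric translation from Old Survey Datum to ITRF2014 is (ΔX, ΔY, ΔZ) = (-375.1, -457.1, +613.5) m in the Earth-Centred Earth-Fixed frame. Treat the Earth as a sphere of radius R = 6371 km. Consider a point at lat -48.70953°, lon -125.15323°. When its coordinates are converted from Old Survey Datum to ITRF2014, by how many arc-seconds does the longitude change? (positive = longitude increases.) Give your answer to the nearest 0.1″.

sin φ = -0.751374, cos φ = 0.659877, sin λ = -0.817615, cos λ = -0.575765.
East component: ΔE = −sin λ·ΔX + cos λ·ΔY = −(-0.817615)(-375.1) + (-0.575765)(-457.1) = -43.51 m.
1° of latitude spans πR/180 = 111195 m; at latitude φ, 1° of longitude spans that × cos φ = 73374.9 m, so Δλ = -43.51 / 73374.9 × 3600 = -2.134″.

Δλ = -2.1″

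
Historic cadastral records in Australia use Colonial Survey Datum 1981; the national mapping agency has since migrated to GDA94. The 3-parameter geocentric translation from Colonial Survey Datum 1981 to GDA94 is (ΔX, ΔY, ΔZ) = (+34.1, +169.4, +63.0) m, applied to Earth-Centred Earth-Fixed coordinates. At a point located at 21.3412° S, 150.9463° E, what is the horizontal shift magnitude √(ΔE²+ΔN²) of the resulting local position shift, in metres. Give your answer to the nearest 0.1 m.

182.1 m

At φ = -21.3412°, λ = 150.9463°: sin φ = -0.363921, cos φ = 0.931430, sin λ = 0.485629, cos λ = -0.874165.
ΔE = −sin λ·ΔX + cos λ·ΔY = −(0.485629)·(34.1) + (-0.874165)·(169.4) = -164.64 m.
ΔN = −sin φ cos λ·ΔX − sin φ sin λ·ΔY + cos φ·ΔZ = −(-0.363921)(-0.874165)(34.1) − (-0.363921)(0.485629)(169.4) + (0.931430)(63.0) = 77.77 m.
Horizontal magnitude = √(ΔE² + ΔN²) = √((-164.64)² + 77.77²) = 182.09 m.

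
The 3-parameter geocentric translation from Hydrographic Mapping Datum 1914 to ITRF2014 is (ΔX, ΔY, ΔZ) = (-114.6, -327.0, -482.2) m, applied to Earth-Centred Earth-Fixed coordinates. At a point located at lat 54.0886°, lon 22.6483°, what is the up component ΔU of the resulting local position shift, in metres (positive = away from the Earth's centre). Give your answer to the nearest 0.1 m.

At φ = 54.0886°, λ = 22.6483°: sin φ = 0.809925, cos φ = 0.586534, sin λ = 0.385073, cos λ = 0.922886.
ΔU = cos φ cos λ·ΔX + cos φ sin λ·ΔY + sin φ·ΔZ = (0.586534)(0.922886)(-114.6) + (0.586534)(0.385073)(-327.0) + (0.809925)(-482.2) = -526.43 m.

ΔU = -526.4 m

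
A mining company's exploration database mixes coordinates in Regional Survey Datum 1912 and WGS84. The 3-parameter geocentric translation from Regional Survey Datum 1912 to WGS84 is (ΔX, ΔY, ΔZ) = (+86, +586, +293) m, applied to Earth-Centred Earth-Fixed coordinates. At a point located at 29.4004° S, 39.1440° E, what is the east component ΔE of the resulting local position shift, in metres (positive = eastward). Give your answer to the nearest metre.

ΔE = 400 m

The local east axis at (φ, λ) is (−sin λ, cos λ, 0), so ΔE = −sin(39.1440°)·86 + cos(39.1440°)·586 = 400.19 m.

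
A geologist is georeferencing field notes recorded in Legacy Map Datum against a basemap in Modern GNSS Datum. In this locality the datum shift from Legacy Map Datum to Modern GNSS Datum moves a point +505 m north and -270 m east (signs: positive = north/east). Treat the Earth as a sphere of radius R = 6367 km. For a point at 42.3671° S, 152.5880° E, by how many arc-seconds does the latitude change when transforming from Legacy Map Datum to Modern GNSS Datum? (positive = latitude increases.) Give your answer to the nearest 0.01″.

Δφ = 16.36″

On a sphere of radius R, 1 rad of latitude = R, so Δφ = ΔN / R = 505.0 / 6367000 = 7.9315e-05 rad = 16.360″.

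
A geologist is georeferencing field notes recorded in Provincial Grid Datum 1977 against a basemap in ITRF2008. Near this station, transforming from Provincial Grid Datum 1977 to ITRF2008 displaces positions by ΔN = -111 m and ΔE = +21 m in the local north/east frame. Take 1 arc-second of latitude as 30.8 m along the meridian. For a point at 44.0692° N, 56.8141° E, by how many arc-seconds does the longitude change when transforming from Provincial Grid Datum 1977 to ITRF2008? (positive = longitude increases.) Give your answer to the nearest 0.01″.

At latitude 44.0692°, cos φ = 0.718500.
1″ of longitude at this latitude = 30.80 × cos φ = 22.1298 m, so Δλ = 21.0 / 22.1298 = 0.949″.

Δλ = 0.95″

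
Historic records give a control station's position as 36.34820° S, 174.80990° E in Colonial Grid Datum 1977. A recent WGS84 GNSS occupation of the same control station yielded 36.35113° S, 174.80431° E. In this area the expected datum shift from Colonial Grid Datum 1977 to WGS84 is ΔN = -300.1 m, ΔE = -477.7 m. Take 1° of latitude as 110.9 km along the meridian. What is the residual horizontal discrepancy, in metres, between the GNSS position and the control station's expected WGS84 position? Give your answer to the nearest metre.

33 m

Observed coordinate differences: Δφ = -0.00293°, Δλ = -0.00559°.
Converting to metres (1° lat = 110900 m, cos φ = 0.805430): observed ΔN = -324.9 m, observed ΔE = -499.3 m.
Subtracting the expected shift leaves a residual of -324.9 − (-300.1) = -24.8 m north and -499.3 − (-477.7) = -21.6 m east.
Residual distance = √((-24.8)² + (-21.6)²) = 32.9 m.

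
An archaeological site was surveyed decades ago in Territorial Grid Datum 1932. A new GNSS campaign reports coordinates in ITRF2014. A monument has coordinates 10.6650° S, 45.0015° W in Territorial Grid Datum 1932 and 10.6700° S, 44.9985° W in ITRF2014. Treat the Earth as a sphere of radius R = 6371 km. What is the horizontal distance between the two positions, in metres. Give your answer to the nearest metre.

645 m

Δφ = -10.6700° − -10.6650° = -0.0050°; Δλ = -44.9985° − -45.0015° = +0.0030°.
1° along a meridian = πR/180 = 111195 m.
ΔN = Δφ × 111195 = -556.0 m; ΔE = Δλ × 111195 × cos(-10.6650°) = +0.0030 × 111195 × 0.982726 = 327.8 m.
Distance = √(ΔE² + ΔN²) = √(327.8² + (-556.0)²) = 645.4 m.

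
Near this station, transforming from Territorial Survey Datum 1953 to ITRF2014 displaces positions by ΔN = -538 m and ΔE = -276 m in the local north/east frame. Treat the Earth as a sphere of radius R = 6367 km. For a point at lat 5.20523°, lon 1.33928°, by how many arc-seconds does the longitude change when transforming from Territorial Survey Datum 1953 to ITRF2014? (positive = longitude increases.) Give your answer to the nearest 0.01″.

At latitude 5.20523°, cos φ = 0.995876.
One radian of longitude at latitude φ spans R cos φ, so Δλ = ΔE / (R cos φ) = -276.0 / (6367000 × 0.995876) = -4.3528e-05 rad = -8.978″.

Δλ = -8.98″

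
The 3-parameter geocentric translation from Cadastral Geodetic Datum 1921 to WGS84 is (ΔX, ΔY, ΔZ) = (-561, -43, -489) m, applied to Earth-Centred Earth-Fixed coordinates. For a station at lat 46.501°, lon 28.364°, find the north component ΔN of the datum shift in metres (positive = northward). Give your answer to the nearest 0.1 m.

The local north axis is (−sin φ cos λ, −sin φ sin λ, cos φ), giving ΔN = 358.087 + 14.818 − 336.599 = 36.31 m.

ΔN = 36.3 m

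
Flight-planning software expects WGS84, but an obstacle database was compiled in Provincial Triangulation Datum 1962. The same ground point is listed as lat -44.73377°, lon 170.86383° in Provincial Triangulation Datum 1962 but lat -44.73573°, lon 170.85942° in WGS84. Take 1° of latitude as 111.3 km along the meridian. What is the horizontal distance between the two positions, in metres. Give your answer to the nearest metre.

411 m

Δφ = -44.73573° − -44.73377° = -0.00196°; Δλ = 170.85942° − 170.86383° = -0.00441°.
ΔN = Δφ × 111300 = -218.1 m; ΔE = Δλ × 111300 × cos(-44.73377°) = -0.00441 × 111300 × 0.710385 = -348.7 m.
Distance = √(ΔE² + ΔN²) = √((-348.7)² + (-218.1)²) = 411.3 m.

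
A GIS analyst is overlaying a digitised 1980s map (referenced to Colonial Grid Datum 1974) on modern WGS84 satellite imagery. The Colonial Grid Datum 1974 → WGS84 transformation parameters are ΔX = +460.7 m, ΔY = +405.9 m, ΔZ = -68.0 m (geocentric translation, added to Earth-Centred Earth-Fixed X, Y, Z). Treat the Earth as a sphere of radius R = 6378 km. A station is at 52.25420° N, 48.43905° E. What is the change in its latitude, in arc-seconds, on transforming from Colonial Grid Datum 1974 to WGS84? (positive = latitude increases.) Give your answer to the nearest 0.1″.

Δφ = -16.9″

sin φ = 0.790734, cos φ = 0.612159, sin λ = 0.748250, cos λ = 0.663416.
North component: ΔN = −sin φ cos λ·ΔX − sin φ sin λ·ΔY + cos φ·ΔZ = −(0.790734)(0.663416)(460.7) − (0.790734)(0.748250)(405.9) + (0.612159)(-68.0) = -523.46 m.
1° of latitude spans πR/180 = 111317 m, so Δφ = -523.46 / 111317 × 3600 = -16.929″.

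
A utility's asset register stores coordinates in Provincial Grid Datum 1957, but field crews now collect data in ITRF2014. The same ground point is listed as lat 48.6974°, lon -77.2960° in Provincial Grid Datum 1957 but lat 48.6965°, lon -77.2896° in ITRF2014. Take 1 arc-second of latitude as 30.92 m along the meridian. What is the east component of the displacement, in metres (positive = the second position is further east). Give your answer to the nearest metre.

ΔE = 470 m

Δφ = 48.6965° − 48.6974° = -0.0009°; Δλ = -77.2896° − -77.2960° = +0.0064°.
1° of latitude = 3600 × 30.92 = 111312 m.
ΔN = Δφ × 111312 = -100.2 m; ΔE = Δλ × 111312 × cos(48.6974°) = +0.0064 × 111312 × 0.660036 = 470.2 m.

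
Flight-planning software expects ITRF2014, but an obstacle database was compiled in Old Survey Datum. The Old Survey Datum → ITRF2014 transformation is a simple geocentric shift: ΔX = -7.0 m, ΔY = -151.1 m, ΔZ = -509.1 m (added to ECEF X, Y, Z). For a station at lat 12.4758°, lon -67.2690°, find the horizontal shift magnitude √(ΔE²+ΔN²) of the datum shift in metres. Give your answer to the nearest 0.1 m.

The local east axis at (φ, λ) is (−sin λ, cos λ, 0), so ΔE = −sin(-67.2690°)·(-7.0) + cos(-67.2690°)·(-151.1) = -64.84 m.
The local north axis is (−sin φ cos λ, −sin φ sin λ, cos φ), giving ΔN = 0.584 − 30.106 − 497.079 = -526.60 m.
Horizontal magnitude = √(ΔE² + ΔN²) = √((-64.84)² + (-526.60)²) = 530.58 m.

530.6 m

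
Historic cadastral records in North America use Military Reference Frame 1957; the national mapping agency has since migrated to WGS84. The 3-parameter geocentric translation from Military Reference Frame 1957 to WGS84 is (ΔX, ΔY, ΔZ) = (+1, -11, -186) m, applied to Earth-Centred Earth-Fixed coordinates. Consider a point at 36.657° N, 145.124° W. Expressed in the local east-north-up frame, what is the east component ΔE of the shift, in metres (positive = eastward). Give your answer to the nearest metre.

At φ = 36.657°, λ = -145.124°: sin φ = 0.597023, cos φ = 0.802224, sin λ = -0.571802, cos λ = -0.820391.
ΔE = −sin λ·ΔX + cos λ·ΔY = −(-0.571802)·(1) + (-0.820391)·(-11) = 9.60 m.

ΔE = 10 m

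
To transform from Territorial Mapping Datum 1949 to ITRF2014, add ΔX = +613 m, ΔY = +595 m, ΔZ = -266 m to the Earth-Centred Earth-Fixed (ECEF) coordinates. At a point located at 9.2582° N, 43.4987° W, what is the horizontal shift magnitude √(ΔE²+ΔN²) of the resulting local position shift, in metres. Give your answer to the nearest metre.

At φ = 9.2582°, λ = -43.4987°: sin φ = 0.160884, cos φ = 0.986973, sin λ = -0.688338, cos λ = 0.725390.
ΔE = −sin λ·ΔX + cos λ·ΔY = −(-0.688338)·(613) + (0.725390)·(595) = 853.56 m.
ΔN = −sin φ cos λ·ΔX − sin φ sin λ·ΔY + cos φ·ΔZ = −(0.160884)(0.725390)(613) − (0.160884)(-0.688338)(595) + (0.986973)(-266) = -268.18 m.
Horizontal magnitude = √(ΔE² + ΔN²) = √(853.56² + (-268.18)²) = 894.70 m.

895 m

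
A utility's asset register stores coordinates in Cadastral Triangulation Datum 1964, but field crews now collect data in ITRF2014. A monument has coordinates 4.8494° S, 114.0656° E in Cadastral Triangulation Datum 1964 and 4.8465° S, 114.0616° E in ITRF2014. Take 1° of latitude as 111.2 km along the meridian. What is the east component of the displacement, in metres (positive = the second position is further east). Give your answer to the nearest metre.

ΔE = -443 m

Δφ = -4.8465° − -4.8494° = +0.0029°; Δλ = 114.0616° − 114.0656° = -0.0040°.
ΔN = Δφ × 111200 = 322.5 m; ΔE = Δλ × 111200 × cos(-4.8494°) = -0.0040 × 111200 × 0.996420 = -443.2 m.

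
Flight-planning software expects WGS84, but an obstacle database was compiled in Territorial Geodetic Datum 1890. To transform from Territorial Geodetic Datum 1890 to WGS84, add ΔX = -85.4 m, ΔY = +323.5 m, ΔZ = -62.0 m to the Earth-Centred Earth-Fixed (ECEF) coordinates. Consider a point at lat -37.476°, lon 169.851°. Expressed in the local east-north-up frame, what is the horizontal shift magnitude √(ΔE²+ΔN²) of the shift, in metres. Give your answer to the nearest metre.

306 m

At φ = -37.476°, λ = 169.851°: sin φ = -0.608429, cos φ = 0.793608, sin λ = 0.176209, cos λ = -0.984353.
ΔE = −sin λ·ΔX + cos λ·ΔY = −(0.176209)·(-85.4) + (-0.984353)·(323.5) = -303.39 m.
ΔN = −sin φ cos λ·ΔX − sin φ sin λ·ΔY + cos φ·ΔZ = −(-0.608429)(-0.984353)(-85.4) − (-0.608429)(0.176209)(323.5) + (0.793608)(-62.0) = 36.63 m.
Horizontal magnitude = √(ΔE² + ΔN²) = √((-303.39)² + 36.63²) = 305.59 m.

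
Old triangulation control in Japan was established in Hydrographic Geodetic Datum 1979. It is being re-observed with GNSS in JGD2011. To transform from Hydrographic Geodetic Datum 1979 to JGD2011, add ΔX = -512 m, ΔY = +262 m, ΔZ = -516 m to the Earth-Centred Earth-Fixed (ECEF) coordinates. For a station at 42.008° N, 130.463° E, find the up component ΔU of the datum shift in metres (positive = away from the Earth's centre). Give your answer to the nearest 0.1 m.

The local up (radial) axis is (cos φ cos λ, cos φ sin λ, sin φ), giving ΔU = 246.891 + 148.117 − 345.325 = 49.68 m.

ΔU = 49.7 m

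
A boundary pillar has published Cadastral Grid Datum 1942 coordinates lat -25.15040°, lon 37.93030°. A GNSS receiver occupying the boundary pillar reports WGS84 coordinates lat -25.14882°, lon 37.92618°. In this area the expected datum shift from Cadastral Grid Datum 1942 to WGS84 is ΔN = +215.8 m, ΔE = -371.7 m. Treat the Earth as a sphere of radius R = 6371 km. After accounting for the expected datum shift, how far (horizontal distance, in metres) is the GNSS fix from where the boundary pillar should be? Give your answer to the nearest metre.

59 m

Observed coordinate differences: Δφ = +0.00158°, Δλ = -0.00412°.
Converting to metres (1° lat = 111195 m, cos φ = 0.905195): observed ΔN = 175.7 m, observed ΔE = -414.7 m.
Subtracting the expected shift leaves a residual of 175.7 − (215.8) = -40.1 m north and -414.7 − (-371.7) = -43.0 m east.
Residual distance = √((-40.1)² + (-43.0)²) = 58.8 m.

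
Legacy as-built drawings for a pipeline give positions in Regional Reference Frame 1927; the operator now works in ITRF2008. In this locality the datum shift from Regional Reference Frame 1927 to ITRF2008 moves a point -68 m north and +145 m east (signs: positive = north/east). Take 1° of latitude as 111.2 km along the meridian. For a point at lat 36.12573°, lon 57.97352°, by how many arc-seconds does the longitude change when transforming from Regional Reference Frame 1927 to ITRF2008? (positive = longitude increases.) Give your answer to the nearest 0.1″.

Δλ = 5.8″

At latitude 36.12573°, cos φ = 0.807725.
1° of longitude at this latitude = 111.2 × cos φ = 89.82 km, so Δλ = 145.0 / 89819.0 = 0.0016144° = 5.812″.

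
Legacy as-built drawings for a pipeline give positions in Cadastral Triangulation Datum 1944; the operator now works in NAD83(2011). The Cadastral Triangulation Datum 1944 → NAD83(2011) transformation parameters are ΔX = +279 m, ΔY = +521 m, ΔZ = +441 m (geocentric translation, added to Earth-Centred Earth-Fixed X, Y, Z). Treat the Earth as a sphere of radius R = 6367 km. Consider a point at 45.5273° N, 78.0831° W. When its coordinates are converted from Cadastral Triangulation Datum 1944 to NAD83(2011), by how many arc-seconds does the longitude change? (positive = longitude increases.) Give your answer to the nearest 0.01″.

sin φ = 0.713584, cos φ = 0.700569, sin λ = -0.978448, cos λ = 0.206493.
East component: ΔE = −sin λ·ΔX + cos λ·ΔY = −(-0.978448)(279) + (0.206493)(521) = 380.57 m.
1° of latitude spans πR/180 = 111125 m; at latitude φ, 1° of longitude spans that × cos φ = 77850.8 m, so Δλ = 380.57 / 77850.8 × 3600 = 17.598″.

Δλ = 17.60″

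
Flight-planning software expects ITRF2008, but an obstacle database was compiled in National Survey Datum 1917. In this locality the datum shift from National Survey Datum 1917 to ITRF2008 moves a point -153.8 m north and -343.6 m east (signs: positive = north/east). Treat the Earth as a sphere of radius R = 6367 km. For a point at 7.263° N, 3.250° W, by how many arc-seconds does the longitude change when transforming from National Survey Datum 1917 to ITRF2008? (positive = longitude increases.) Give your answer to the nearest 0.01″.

At latitude 7.263°, cos φ = 0.991976.
One radian of longitude at latitude φ spans R cos φ, so Δλ = ΔE / (R cos φ) = -343.6 / (6367000 × 0.991976) = -5.4402e-05 rad = -11.221″.

Δλ = -11.22″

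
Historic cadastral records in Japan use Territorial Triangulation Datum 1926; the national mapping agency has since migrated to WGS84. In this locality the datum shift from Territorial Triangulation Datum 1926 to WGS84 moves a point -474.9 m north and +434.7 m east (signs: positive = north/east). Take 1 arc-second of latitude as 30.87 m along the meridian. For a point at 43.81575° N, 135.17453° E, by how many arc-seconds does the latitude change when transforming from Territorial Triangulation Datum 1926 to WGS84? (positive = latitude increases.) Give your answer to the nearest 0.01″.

Δφ = -15.38″

1″ of latitude = 30.87 m, so Δφ = -474.9 / 30.87 = -15.384″.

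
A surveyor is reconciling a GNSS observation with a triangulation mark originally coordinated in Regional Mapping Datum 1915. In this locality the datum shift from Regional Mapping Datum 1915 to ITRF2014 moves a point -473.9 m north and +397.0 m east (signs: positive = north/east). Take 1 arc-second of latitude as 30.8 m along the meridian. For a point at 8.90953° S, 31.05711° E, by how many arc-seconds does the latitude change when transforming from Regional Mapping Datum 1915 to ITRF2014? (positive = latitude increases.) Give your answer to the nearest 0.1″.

1″ of latitude = 30.80 m, so Δφ = -473.9 / 30.80 = -15.386″.

Δφ = -15.4″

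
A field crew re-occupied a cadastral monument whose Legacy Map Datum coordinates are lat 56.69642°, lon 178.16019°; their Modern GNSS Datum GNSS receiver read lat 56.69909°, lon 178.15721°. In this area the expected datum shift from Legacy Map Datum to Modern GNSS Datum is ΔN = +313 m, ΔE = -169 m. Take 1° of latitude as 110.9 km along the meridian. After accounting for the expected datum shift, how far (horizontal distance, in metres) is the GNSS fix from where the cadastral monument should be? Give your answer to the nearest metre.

21 m

Observed coordinate differences: Δφ = +0.00267°, Δλ = -0.00298°.
Converting to metres (1° lat = 110900 m, cos φ = 0.549075): observed ΔN = 296.1 m, observed ΔE = -181.5 m.
Subtracting the expected shift leaves a residual of 296.1 − (313) = -16.9 m north and -181.5 − (-169) = -12.5 m east.
Residual distance = √((-16.9)² + (-12.5)²) = 21.0 m.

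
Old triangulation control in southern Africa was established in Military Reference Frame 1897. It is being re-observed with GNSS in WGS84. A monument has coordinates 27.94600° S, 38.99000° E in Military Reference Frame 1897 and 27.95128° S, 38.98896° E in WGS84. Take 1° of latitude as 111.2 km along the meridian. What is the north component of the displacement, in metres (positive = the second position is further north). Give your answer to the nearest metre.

Δφ = -27.95128° − -27.94600° = -0.00528°; Δλ = 38.98896° − 38.99000° = -0.00104°.
ΔN = Δφ × 111200 = -587.1 m; ΔE = Δλ × 111200 × cos(-27.94600°) = -0.00104 × 111200 × 0.883390 = -102.2 m.

ΔN = -587 m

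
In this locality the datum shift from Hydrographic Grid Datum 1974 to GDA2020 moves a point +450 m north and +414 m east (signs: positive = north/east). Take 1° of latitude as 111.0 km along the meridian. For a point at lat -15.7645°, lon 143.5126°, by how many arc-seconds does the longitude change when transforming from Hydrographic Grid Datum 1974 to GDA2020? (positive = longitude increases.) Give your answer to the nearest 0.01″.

At latitude -15.7645°, cos φ = 0.962387.
1° of longitude at this latitude = 111.0 × cos φ = 106.82 km, so Δλ = 414.0 / 106824.9 = 0.0038755° = 13.952″.

Δλ = 13.95″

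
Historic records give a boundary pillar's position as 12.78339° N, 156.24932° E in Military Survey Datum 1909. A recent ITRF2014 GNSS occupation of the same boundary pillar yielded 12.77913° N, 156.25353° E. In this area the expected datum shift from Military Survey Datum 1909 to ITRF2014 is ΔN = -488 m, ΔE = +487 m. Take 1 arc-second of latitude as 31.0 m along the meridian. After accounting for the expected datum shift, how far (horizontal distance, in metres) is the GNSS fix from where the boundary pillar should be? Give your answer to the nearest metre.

Observed coordinate differences: Δφ = -0.00426°, Δλ = +0.00421°.
Converting to metres (1° lat = 111600 m, cos φ = 0.975214): observed ΔN = -475.4 m, observed ΔE = 458.2 m.
Subtracting the expected shift leaves a residual of -475.4 − (-488) = 12.6 m north and 458.2 − (487) = -28.8 m east.
Residual distance = √(12.6² + (-28.8)²) = 31.4 m.

31 m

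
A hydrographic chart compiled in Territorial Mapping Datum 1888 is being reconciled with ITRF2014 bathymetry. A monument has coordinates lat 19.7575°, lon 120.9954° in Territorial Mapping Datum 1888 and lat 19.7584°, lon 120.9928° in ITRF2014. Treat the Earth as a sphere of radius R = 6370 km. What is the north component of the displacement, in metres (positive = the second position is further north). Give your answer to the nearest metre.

ΔN = 100 m

Δφ = 19.7584° − 19.7575° = +0.0009°; Δλ = 120.9928° − 120.9954° = -0.0026°.
1° along a meridian = πR/180 = 111177 m.
ΔN = Δφ × 111177 = 100.1 m; ΔE = Δλ × 111177 × cos(19.7575°) = -0.0026 × 111177 × 0.941132 = -272.0 m.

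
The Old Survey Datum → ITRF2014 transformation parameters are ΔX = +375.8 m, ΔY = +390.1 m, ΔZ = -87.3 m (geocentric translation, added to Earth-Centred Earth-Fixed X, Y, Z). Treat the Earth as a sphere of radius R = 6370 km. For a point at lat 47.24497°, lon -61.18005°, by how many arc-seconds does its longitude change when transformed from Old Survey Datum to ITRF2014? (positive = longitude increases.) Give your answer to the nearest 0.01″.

sin φ = 0.734263, cos φ = 0.678865, sin λ = -0.876139, cos λ = 0.482059.
East component: ΔE = −sin λ·ΔX + cos λ·ΔY = −(-0.876139)(375.8) + (0.482059)(390.1) = 517.30 m.
1° of latitude spans πR/180 = 111177 m; at latitude φ, 1° of longitude spans that × cos φ = 75474.5 m, so Δλ = 517.30 / 75474.5 × 3600 = 24.674″.

Δλ = 24.67″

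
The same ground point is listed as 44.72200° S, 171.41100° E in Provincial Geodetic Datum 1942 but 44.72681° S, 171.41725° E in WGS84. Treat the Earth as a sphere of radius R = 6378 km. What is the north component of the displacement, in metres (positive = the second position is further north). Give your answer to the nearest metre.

ΔN = -535 m

Δφ = -44.72681° − -44.72200° = -0.00481°; Δλ = 171.41725° − 171.41100° = +0.00625°.
1° along a meridian = πR/180 = 111317 m.
ΔN = Δφ × 111317 = -535.4 m; ΔE = Δλ × 111317 × cos(-44.72200°) = +0.00625 × 111317 × 0.710529 = 494.3 m.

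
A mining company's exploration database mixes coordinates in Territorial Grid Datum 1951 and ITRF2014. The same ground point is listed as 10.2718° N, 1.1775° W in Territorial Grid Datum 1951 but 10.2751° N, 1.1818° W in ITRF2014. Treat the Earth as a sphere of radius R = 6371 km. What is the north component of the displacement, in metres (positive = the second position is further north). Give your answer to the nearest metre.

Δφ = 10.2751° − 10.2718° = +0.0033°; Δλ = -1.1818° − -1.1775° = -0.0043°.
1° along a meridian = πR/180 = 111195 m.
ΔN = Δφ × 111195 = 366.9 m; ΔE = Δλ × 111195 × cos(10.2718°) = -0.0043 × 111195 × 0.983973 = -470.5 m.

ΔN = 367 m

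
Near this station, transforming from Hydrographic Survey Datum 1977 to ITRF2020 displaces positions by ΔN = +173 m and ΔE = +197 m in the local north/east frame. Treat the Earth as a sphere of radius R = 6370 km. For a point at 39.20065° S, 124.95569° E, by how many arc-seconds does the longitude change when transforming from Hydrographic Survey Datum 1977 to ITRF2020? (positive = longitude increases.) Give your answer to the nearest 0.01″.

At latitude -39.20065°, cos φ = 0.774937.
One radian of longitude at latitude φ spans R cos φ, so Δλ = ΔE / (R cos φ) = 197.0 / (6370000 × 0.774937) = 3.9908e-05 rad = 8.232″.

Δλ = 8.23″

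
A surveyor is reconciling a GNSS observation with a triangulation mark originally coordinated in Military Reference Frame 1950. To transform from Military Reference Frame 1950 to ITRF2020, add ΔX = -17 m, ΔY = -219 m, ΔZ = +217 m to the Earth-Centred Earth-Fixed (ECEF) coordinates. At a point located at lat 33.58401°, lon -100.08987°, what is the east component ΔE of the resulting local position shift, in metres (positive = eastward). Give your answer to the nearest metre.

The local east axis at (φ, λ) is (−sin λ, cos λ, 0), so ΔE = −sin(-100.08987°)·(-17) + cos(-100.08987°)·(-219) = 21.63 m.

ΔE = 22 m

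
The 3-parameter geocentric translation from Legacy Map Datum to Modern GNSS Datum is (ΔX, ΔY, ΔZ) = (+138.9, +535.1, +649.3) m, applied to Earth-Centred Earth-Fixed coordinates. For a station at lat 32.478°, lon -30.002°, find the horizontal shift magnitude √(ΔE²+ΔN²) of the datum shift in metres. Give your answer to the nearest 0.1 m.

The local east axis at (φ, λ) is (−sin λ, cos λ, 0), so ΔE = −sin(-30.002°)·138.9 + cos(-30.002°)·535.1 = 532.86 m.
The local north axis is (−sin φ cos λ, −sin φ sin λ, cos φ), giving ΔN = -64.592 + 143.677 + 547.748 = 626.83 m.
Horizontal magnitude = √(ΔE² + ΔN²) = √(532.86² + 626.83²) = 822.71 m.

822.7 m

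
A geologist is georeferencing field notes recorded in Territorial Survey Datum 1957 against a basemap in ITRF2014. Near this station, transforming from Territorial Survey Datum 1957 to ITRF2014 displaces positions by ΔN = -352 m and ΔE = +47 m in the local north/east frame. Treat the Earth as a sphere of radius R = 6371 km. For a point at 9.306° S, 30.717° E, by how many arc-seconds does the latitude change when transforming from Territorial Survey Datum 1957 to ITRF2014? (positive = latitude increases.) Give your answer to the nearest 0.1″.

Δφ = -11.4″

On a sphere of radius R, 1 rad of latitude = R, so Δφ = ΔN / R = -352.0 / 6371000 = -5.5250e-05 rad = -11.396″.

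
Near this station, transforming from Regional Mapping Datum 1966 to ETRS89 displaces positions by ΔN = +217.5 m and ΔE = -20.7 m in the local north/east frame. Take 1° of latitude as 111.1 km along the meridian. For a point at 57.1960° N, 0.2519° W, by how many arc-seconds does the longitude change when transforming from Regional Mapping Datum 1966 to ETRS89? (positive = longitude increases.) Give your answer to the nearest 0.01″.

At latitude 57.1960°, cos φ = 0.541767.
1° of longitude at this latitude = 111.1 × cos φ = 60.19 km, so Δλ = -20.7 / 60190.3 = -0.0003439° = -1.238″.

Δλ = -1.24″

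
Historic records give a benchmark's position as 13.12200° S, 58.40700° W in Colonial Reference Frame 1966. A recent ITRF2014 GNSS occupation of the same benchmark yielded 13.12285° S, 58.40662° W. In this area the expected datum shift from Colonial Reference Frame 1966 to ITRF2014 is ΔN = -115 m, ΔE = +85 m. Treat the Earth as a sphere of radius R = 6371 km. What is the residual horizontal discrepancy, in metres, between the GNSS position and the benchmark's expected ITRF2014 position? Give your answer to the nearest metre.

48 m

Observed coordinate differences: Δφ = -0.00085°, Δλ = +0.00038°.
Converting to metres (1° lat = 111195 m, cos φ = 0.973889): observed ΔN = -94.5 m, observed ΔE = 41.2 m.
Subtracting the expected shift leaves a residual of -94.5 − (-115) = 20.5 m north and 41.2 − (85) = -43.8 m east.
Residual distance = √(20.5² + (-43.8)²) = 48.4 m.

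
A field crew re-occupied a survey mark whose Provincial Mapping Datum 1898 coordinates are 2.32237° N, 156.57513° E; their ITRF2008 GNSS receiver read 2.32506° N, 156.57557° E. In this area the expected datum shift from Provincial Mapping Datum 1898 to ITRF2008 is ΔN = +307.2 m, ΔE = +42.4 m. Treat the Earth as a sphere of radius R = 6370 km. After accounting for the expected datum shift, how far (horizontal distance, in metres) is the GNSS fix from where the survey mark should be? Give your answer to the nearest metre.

10 m

Observed coordinate differences: Δφ = +0.00269°, Δλ = +0.00044°.
Converting to metres (1° lat = 111177 m, cos φ = 0.999179): observed ΔN = 299.1 m, observed ΔE = 48.9 m.
Subtracting the expected shift leaves a residual of 299.1 − (307.2) = -8.1 m north and 48.9 − (42.4) = 6.5 m east.
Residual distance = √((-8.1)² + 6.5²) = 10.4 m.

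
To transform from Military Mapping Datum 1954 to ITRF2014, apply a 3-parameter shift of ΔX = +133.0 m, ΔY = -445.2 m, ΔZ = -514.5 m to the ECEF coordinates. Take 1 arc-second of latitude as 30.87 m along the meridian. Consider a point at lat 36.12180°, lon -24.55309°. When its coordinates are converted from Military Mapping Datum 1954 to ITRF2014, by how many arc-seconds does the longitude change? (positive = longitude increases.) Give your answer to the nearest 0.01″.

sin φ = 0.589504, cos φ = 0.807766, sin λ = -0.415536, cos λ = 0.909577.
East component: ΔE = −sin λ·ΔX + cos λ·ΔY = −(-0.415536)(133.0) + (0.909577)(-445.2) = -349.68 m.
1° of latitude spans 3600 × 30.87 = 111132 m; at latitude φ, 1° of longitude spans that × cos φ = 89768.6 m, so Δλ = -349.68 / 89768.6 × 3600 = -14.023″.

Δλ = -14.02″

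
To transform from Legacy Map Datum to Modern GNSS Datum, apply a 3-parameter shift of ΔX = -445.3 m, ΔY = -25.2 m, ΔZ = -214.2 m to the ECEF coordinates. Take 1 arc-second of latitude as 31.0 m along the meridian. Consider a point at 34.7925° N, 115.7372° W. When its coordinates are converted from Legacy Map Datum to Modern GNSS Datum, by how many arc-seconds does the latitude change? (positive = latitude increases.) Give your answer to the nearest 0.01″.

sin φ = 0.570606, cos φ = 0.821224, sin λ = -0.900795, cos λ = -0.434244.
North component: ΔN = −sin φ cos λ·ΔX − sin φ sin λ·ΔY + cos φ·ΔZ = −(0.570606)(-0.434244)(-445.3) − (0.570606)(-0.900795)(-25.2) + (0.821224)(-214.2) = -299.20 m.
1° of latitude spans 3600 × 31.00 = 111600 m, so Δφ = -299.20 / 111600 × 3600 = -9.651″.

Δφ = -9.65″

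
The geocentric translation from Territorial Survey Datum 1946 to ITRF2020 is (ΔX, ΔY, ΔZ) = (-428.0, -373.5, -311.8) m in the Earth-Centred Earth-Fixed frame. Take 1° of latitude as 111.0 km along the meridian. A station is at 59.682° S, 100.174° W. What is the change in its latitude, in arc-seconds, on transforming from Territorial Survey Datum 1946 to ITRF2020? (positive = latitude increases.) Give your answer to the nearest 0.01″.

sin φ = -0.863237, cos φ = 0.504799, sin λ = -0.984276, cos λ = -0.176638.
North component: ΔN = −sin φ cos λ·ΔX − sin φ sin λ·ΔY + cos φ·ΔZ = −(-0.863237)(-0.176638)(-428.0) − (-0.863237)(-0.984276)(-373.5) + (0.504799)(-311.8) = 225.21 m.
1° of latitude spans 111000 m, so Δφ = 225.21 / 111000 × 3600 = 7.304″.

Δφ = 7.30″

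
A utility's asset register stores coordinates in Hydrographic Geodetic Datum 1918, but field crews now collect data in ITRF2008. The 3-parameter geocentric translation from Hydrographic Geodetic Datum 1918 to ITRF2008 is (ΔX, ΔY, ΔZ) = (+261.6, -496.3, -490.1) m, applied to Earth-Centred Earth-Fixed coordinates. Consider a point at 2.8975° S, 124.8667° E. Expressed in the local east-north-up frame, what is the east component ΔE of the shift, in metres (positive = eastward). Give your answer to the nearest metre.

ΔE = 69 m

At φ = -2.8975°, λ = 124.8667°: sin φ = -0.050549, cos φ = 0.998722, sin λ = 0.820484, cos λ = -0.571669.
ΔE = −sin λ·ΔX + cos λ·ΔY = −(0.820484)·(261.6) + (-0.571669)·(-496.3) = 69.08 m.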